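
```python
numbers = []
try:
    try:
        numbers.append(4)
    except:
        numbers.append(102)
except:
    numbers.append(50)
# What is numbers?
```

Step-by-step execution trace:
1. Inner try: `numbers.append(4)` → numbers = [4]. No exception raised.
2. Inner `except` is skipped.
3. Inner try completes normally; outer `except` is skipped.
Result: [4]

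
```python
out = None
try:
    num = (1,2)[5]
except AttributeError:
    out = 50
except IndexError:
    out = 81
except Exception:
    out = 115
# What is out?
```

Step-by-step execution trace:
1. `num = (1,2)[5]` raises IndexError.
2. `except AttributeError` does not match IndexError; skipped.
3. `except IndexError` matches → out = 81.
4. Remaining except clauses are skipped.
Result: 81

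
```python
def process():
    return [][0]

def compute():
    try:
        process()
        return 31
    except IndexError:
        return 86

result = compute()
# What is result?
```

Step-by-step execution trace:
1. `compute()` calls `process()`.
2. `process()` evaluates `[][0]`, which raises IndexError; it propagates to the caller.
3. `return 31` is not reached.
4. `except IndexError` in compute matches → returns 86.
5. result = 86.
Result: 86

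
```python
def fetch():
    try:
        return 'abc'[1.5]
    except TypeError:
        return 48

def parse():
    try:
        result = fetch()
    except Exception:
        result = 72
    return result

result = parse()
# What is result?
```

Step-by-step execution trace:
1. `parse()` calls `fetch()`.
2. In fetch: `'abc'[1.5]` raises TypeError; `except TypeError` catches it → returns 48.
3. In parse: `result = fetch()` → result = 48. No exception reaches parse.
4. `except Exception` is skipped; parse returns 48.
5. result = 48.
Result: 48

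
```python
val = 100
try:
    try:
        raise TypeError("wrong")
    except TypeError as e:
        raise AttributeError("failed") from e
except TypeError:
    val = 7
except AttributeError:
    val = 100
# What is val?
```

Step-by-step execution trace:
1. Inner try raises TypeError; inner `except TypeError as e` catches it.
2. `raise AttributeError(...) from e` raises AttributeError (TypeError is attached as __cause__, but only AttributeError is active).
3. Outer `except TypeError` does not match AttributeError; skipped.
4. Outer `except AttributeError` matches → val = 100.
Result: 100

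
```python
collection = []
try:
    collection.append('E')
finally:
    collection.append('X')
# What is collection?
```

Step-by-step execution trace:
1. try: `collection.append('E')` → collection = ['E'].
2. The try body completes without raising.
3. finally always runs: `collection.append('X')` → collection = ['E', 'X'].
Result: ['E', 'X']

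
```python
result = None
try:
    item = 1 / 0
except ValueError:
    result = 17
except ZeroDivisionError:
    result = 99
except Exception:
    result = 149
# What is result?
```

Step-by-step execution trace:
1. `item = 1 / 0` raises ZeroDivisionError.
2. `except ValueError` does not match ZeroDivisionError; skipped.
3. `except ZeroDivisionError` matches → result = 99.
4. Remaining except clauses are skipped.
Result: 99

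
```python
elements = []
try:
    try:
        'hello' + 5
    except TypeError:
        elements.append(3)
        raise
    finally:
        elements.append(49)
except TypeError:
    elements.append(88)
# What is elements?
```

Step-by-step execution trace:
1. Inner try: `'hello' + 5` raises TypeError.
2. Inner `except TypeError` matches → `elements.append(3)` → elements = [3].
3. bare `raise` re-raises TypeError.
4. Inner `finally` runs during unwinding: `elements.append(49)` → elements = [3, 49].
5. Outer `except TypeError` matches → `elements.append(88)` → elements = [3, 49, 88].
Result: [3, 49, 88]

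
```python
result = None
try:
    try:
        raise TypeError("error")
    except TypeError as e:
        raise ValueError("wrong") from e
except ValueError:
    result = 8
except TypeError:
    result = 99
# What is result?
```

Step-by-step execution trace:
1. Inner try raises TypeError; inner `except TypeError as e` catches it.
2. `raise ValueError(...) from e` raises ValueError (TypeError is attached as __cause__, but only ValueError is active).
3. Outer `except ValueError` matches → result = 8.
4. `except TypeError` is not reached.
Result: 8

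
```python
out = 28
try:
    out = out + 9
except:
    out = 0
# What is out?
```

Step-by-step execution trace:
1. out starts at 28.
2. try: `out = out + 9` → out = 37. No exception raised.
3. `except` is skipped.
Result: 37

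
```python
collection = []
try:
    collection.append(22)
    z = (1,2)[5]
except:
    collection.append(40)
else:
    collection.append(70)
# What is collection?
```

Step-by-step execution trace:
1. try: `collection.append(22)` → collection = [22].
2. `z = (1,2)[5]` raises IndexError.
3. bare `except` matches → `collection.append(40)` → collection = [22, 40].
4. `else` is skipped (an exception was raised).
Result: [22, 40]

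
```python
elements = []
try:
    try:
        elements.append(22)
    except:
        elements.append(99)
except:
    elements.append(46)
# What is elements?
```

Step-by-step execution trace:
1. Inner try: `elements.append(22)` → elements = [22]. No exception raised.
2. Inner `except` is skipped.
3. Inner try completes normally; outer `except` is skipped.
Result: [22]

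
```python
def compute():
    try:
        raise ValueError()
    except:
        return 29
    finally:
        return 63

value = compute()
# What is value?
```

Step-by-step execution trace:
1. `compute()` enters try: `raise ValueError()` raises ValueError.
2. bare `except` matches → `return 29` sets pending return value 29.
3. Before returning, `finally: return 63` runs and overrides the pending return.
4. compute() returns 63 → value = 63.
Result: 63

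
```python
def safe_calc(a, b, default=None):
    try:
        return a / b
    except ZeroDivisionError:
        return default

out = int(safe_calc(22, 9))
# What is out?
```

Step-by-step execution trace:
1. `safe_calc(22, 9)` enters try: `return 22 / 9` → returns 2.4444444444444446. No exception raised.
2. `except ZeroDivisionError` is skipped.
3. `int(2.4444444444444446)` → 2 → out = 2.
Result: 2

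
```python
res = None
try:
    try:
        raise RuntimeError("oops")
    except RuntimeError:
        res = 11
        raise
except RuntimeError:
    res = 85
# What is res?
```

Step-by-step execution trace:
1. Inner try: `raise RuntimeError("oops")` raises RuntimeError.
2. Inner `except RuntimeError` matches → res = 11.
3. bare `raise` re-raises the same RuntimeError.
4. Outer `except RuntimeError` matches → res = 85.
Result: 85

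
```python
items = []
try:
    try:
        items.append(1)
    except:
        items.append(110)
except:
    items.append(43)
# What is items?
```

Step-by-step execution trace:
1. Inner try: `items.append(1)` → items = [1]. No exception raised.
2. Inner `except` is skipped.
3. Inner try completes normally; outer `except` is skipped.
Result: [1]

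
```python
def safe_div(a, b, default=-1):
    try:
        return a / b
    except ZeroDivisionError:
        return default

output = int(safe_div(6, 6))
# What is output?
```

Step-by-step execution trace:
1. `safe_div(6, 6)` enters try: `return 6 / 6` → returns 1.0. No exception raised.
2. `except ZeroDivisionError` is skipped.
3. `int(1.0)` → 1 → output = 1.
Result: 1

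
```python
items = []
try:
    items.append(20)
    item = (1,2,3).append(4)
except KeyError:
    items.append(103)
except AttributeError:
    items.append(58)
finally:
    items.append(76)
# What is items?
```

Step-by-step execution trace:
1. try: `items.append(20)` → items = [20].
2. `item = (1,2,3).append(4)` raises AttributeError.
3. `except KeyError` does not match AttributeError; skipped.
4. `except AttributeError` matches → `items.append(58)` → items = [20, 58].
5. finally always runs: `items.append(76)` → items = [20, 58, 76].
Result: [20, 58, 76]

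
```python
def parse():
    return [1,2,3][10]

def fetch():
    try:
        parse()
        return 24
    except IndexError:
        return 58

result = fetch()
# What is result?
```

Step-by-step execution trace:
1. `fetch()` calls `parse()`.
2. `parse()` evaluates `[1,2,3][10]`, which raises IndexError; it propagates to the caller.
3. `return 24` is not reached.
4. `except IndexError` in fetch matches → returns 58.
5. result = 58.
Result: 58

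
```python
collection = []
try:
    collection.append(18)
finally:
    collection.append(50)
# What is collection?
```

Step-by-step execution trace:
1. try: `collection.append(18)` → collection = [18].
2. The try body completes without raising.
3. finally always runs: `collection.append(50)` → collection = [18, 50].
Result: [18, 50]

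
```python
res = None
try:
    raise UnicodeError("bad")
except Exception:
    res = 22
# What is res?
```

Step-by-step execution trace:
1. `raise UnicodeError(...)` raises UnicodeError.
2. `except Exception` matches (UnicodeError is a subclass of Exception) → res = 22.
Result: 22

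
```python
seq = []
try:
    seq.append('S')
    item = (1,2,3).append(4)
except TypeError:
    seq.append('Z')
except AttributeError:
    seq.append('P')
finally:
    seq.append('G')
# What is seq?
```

Step-by-step execution trace:
1. try: `seq.append('S')` → seq = ['S'].
2. `item = (1,2,3).append(4)` raises AttributeError.
3. `except TypeError` does not match AttributeError; skipped.
4. `except AttributeError` matches → `seq.append('P')` → seq = ['S', 'P'].
5. finally always runs: `seq.append('G')` → seq = ['S', 'P', 'G'].
Result: ['S', 'P', 'G']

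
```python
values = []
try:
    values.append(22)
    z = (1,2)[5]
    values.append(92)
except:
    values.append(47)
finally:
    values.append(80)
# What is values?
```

Step-by-step execution trace:
1. try: `values.append(22)` → values = [22].
2. `z = (1,2)[5]` raises IndexError; `values.append(92)` is not reached.
3. bare `except` matches → `values.append(47)` → values = [22, 47].
4. finally always runs: `values.append(80)` → values = [22, 47, 80].
Result: [22, 47, 80]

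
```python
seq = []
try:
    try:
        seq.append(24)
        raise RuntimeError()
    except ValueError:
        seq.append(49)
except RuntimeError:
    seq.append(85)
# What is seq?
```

Step-by-step execution trace:
1. Inner try: `seq.append(24)` → seq = [24].
2. `raise RuntimeError()` raises RuntimeError.
3. Inner `except ValueError` does not match RuntimeError; exception propagates to outer try.
4. Outer `except RuntimeError` matches → `seq.append(85)` → seq = [24, 85].
Result: [24, 85]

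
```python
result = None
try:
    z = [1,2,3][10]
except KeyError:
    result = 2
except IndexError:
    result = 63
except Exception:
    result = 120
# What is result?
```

Step-by-step execution trace:
1. `z = [1,2,3][10]` raises IndexError.
2. `except KeyError` does not match IndexError; skipped.
3. `except IndexError` matches → result = 63.
4. Remaining except clauses are skipped.
Result: 63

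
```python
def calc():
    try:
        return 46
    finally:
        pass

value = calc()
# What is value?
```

Step-by-step execution trace:
1. `calc()` enters try: `return 46` sets pending return value 46.
2. Before returning, `finally: pass` runs (no effect).
3. calc() returns 46 → value = 46.
Result: 46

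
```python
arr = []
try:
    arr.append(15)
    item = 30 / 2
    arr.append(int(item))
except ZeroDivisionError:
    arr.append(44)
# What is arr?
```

Step-by-step execution trace:
1. try: `arr.append(15)` → arr = [15].
2. `item = 30 / 2` → item = 15.0. No exception raised.
3. `arr.append(int(item))` → arr = [15, 15].
4. `except ZeroDivisionError` is skipped (no exception was raised).
Result: [15, 15]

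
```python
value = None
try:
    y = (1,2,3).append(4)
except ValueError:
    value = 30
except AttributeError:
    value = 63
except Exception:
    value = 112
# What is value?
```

Step-by-step execution trace:
1. `y = (1,2,3).append(4)` raises AttributeError.
2. `except ValueError` does not match AttributeError; skipped.
3. `except AttributeError` matches → value = 63.
4. Remaining except clauses are skipped.
Result: 63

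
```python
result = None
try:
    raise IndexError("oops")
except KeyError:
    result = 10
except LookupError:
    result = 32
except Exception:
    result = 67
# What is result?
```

Step-by-step execution trace:
1. `raise IndexError(...)` raises IndexError.
2. `except KeyError` does not match (IndexError is not a subclass of KeyError); skipped.
3. `except LookupError` matches (IndexError is a subclass of LookupError) → result = 32.
4. `except Exception` is not reached.
Result: 32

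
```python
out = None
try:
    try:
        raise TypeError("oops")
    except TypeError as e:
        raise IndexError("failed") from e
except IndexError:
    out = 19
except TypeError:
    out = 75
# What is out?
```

Step-by-step execution trace:
1. Inner try raises TypeError; inner `except TypeError as e` catches it.
2. `raise IndexError(...) from e` raises IndexError (TypeError is attached as __cause__, but only IndexError is active).
3. Outer `except IndexError` matches → out = 19.
4. `except TypeError` is not reached.
Result: 19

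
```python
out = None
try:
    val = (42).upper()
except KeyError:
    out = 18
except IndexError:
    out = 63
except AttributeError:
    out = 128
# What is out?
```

Step-by-step execution trace:
1. `val = (42).upper()` raises AttributeError.
2. `except KeyError` does not match AttributeError; skipped.
3. `except IndexError` does not match AttributeError; skipped.
4. `except AttributeError` matches → out = 128.
Result: 128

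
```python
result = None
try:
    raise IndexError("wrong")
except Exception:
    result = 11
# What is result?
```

Step-by-step execution trace:
1. `raise IndexError(...)` raises IndexError.
2. `except Exception` matches (IndexError is a subclass of Exception) → result = 11.
Result: 11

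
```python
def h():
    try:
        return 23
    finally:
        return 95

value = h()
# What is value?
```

Step-by-step execution trace:
1. `h()` enters try: `return 23` sets pending return value 23.
2. Before returning, `finally: return 95` runs and overrides the pending return.
3. h() returns 95 → value = 95.
Result: 95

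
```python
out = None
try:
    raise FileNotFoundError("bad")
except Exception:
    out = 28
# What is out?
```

Step-by-step execution trace:
1. `raise FileNotFoundError(...)` raises FileNotFoundError.
2. `except Exception` matches (FileNotFoundError is a subclass of Exception) → out = 28.
Result: 28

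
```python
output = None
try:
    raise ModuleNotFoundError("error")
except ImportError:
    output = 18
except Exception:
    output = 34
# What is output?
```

Step-by-step execution trace:
1. `raise ModuleNotFoundError(...)` raises ModuleNotFoundError.
2. `except ImportError` matches (ModuleNotFoundError is a subclass of ImportError) → output = 18.
3. `except Exception` is not reached.
Result: 18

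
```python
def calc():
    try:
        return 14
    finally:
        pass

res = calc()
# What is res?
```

Step-by-step execution trace:
1. `calc()` enters try: `return 14` sets pending return value 14.
2. Before returning, `finally: pass` runs (no effect).
3. calc() returns 14 → res = 14.
Result: 14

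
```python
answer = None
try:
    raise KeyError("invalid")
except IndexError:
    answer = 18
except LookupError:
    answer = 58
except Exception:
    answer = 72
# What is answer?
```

Step-by-step execution trace:
1. `raise KeyError(...)` raises KeyError.
2. `except IndexError` does not match (KeyError is not a subclass of IndexError); skipped.
3. `except LookupError` matches (KeyError is a subclass of LookupError) → answer = 58.
4. `except Exception` is not reached.
Result: 58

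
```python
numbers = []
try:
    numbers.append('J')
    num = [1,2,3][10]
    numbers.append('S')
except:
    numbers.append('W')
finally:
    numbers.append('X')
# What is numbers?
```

Step-by-step execution trace:
1. try: `numbers.append('J')` → numbers = ['J'].
2. `num = [1,2,3][10]` raises IndexError; `numbers.append('S')` is not reached.
3. bare `except` matches → `numbers.append('W')` → numbers = ['J', 'W'].
4. finally always runs: `numbers.append('X')` → numbers = ['J', 'W', 'X'].
Result: ['J', 'W', 'X']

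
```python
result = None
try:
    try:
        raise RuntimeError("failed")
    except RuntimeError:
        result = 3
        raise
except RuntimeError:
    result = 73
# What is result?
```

Step-by-step execution trace:
1. Inner try: `raise RuntimeError("failed")` raises RuntimeError.
2. Inner `except RuntimeError` matches → result = 3.
3. bare `raise` re-raises the same RuntimeError.
4. Outer `except RuntimeError` matches → result = 73.
Result: 73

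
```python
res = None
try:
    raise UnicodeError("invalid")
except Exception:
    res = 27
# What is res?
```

Step-by-step execution trace:
1. `raise UnicodeError(...)` raises UnicodeError.
2. `except Exception` matches (UnicodeError is a subclass of Exception) → res = 27.
Result: 27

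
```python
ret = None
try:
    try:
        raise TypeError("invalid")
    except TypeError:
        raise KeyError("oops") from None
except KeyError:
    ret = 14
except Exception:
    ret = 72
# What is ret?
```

Step-by-step execution trace:
1. Inner try raises TypeError; inner `except TypeError` catches it.
2. `raise KeyError(...) from None` raises KeyError (from None suppresses __context__, but the active exception is still KeyError).
3. Outer `except KeyError` matches → ret = 14.
4. `except Exception` is not reached.
Result: 14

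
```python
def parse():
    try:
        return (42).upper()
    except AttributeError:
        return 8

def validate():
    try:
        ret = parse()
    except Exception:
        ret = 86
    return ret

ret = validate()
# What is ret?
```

Step-by-step execution trace:
1. `validate()` calls `parse()`.
2. In parse: `(42).upper()` raises AttributeError; `except AttributeError` catches it → returns 8.
3. In validate: `ret = parse()` → ret = 8. No exception reaches validate.
4. `except Exception` is skipped; validate returns 8.
5. ret = 8.
Result: 8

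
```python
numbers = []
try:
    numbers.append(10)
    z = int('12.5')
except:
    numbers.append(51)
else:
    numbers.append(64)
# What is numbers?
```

Step-by-step execution trace:
1. try: `numbers.append(10)` → numbers = [10].
2. `z = int('12.5')` raises ValueError.
3. bare `except` matches → `numbers.append(51)` → numbers = [10, 51].
4. `else` is skipped (an exception was raised).
Result: [10, 51]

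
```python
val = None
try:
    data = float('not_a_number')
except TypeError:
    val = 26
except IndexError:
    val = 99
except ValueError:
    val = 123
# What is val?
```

Step-by-step execution trace:
1. `data = float('not_a_number')` raises ValueError.
2. `except TypeError` does not match ValueError; skipped.
3. `except IndexError` does not match ValueError; skipped.
4. `except ValueError` matches → val = 123.
Result: 123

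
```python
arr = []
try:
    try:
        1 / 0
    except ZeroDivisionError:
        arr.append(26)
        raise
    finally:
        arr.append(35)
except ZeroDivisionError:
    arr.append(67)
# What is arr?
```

Step-by-step execution trace:
1. Inner try: `1 / 0` raises ZeroDivisionError.
2. Inner `except ZeroDivisionError` matches → `arr.append(26)` → arr = [26].
3. bare `raise` re-raises ZeroDivisionError.
4. Inner `finally` runs during unwinding: `arr.append(35)` → arr = [26, 35].
5. Outer `except ZeroDivisionError` matches → `arr.append(67)` → arr = [26, 35, 67].
Result: [26, 35, 67]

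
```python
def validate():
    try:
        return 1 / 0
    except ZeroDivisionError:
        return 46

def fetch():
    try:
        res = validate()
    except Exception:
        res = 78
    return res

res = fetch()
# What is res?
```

Step-by-step execution trace:
1. `fetch()` calls `validate()`.
2. In validate: `1 / 0` raises ZeroDivisionError; `except ZeroDivisionError` catches it → returns 46.
3. In fetch: `res = validate()` → res = 46. No exception reaches fetch.
4. `except Exception` is skipped; fetch returns 46.
5. res = 46.
Result: 46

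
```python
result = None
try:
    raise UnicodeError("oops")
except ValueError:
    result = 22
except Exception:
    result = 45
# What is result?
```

Step-by-step execution trace:
1. `raise UnicodeError(...)` raises UnicodeError.
2. `except ValueError` matches (UnicodeError is a subclass of ValueError) → result = 22.
3. `except Exception` is not reached.
Result: 22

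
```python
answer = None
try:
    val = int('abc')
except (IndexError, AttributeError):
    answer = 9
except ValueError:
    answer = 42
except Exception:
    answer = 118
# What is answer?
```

Step-by-step execution trace:
1. `val = int('abc')` raises ValueError.
2. `except (IndexError, AttributeError)` does not match ValueError; skipped.
3. `except ValueError` matches (exact type match) → answer = 42.
4. `except Exception` is not reached.
Result: 42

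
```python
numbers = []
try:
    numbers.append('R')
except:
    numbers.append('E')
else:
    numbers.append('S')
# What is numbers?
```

Step-by-step execution trace:
1. try: `numbers.append('R')` → numbers = ['R']. No exception raised.
2. `except` is skipped.
3. `else` runs (try completed without exception): `numbers.append('S')` → numbers = ['R', 'S'].
Result: ['R', 'S']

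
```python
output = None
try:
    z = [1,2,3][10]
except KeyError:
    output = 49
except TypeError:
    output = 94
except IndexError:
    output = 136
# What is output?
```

Step-by-step execution trace:
1. `z = [1,2,3][10]` raises IndexError.
2. `except KeyError` does not match IndexError; skipped.
3. `except TypeError` does not match IndexError; skipped.
4. `except IndexError` matches → output = 136.
Result: 136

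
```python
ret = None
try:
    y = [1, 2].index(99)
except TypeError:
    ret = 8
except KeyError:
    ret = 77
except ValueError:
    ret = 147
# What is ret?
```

Step-by-step execution trace:
1. `y = [1, 2].index(99)` raises ValueError.
2. `except TypeError` does not match ValueError; skipped.
3. `except KeyError` does not match ValueError; skipped.
4. `except ValueError` matches → ret = 147.
Result: 147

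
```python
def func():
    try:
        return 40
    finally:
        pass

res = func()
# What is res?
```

Step-by-step execution trace:
1. `func()` enters try: `return 40` sets pending return value 40.
2. Before returning, `finally: pass` runs (no effect).
3. func() returns 40 → res = 40.
Result: 40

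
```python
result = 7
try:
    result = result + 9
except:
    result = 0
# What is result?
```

Step-by-step execution trace:
1. result starts at 7.
2. try: `result = result + 9` → result = 16. No exception raised.
3. `except` is skipped.
Result: 16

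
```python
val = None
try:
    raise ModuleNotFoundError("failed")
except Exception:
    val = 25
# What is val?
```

Step-by-step execution trace:
1. `raise ModuleNotFoundError(...)` raises ModuleNotFoundError.
2. `except Exception` matches (ModuleNotFoundError is a subclass of Exception) → val = 25.
Result: 25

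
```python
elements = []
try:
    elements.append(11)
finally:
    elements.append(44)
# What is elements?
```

Step-by-step execution trace:
1. try: `elements.append(11)` → elements = [11].
2. The try body completes without raising.
3. finally always runs: `elements.append(44)` → elements = [11, 44].
Result: [11, 44]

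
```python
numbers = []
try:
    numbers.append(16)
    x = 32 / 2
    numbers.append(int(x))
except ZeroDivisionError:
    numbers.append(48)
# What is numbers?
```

Step-by-step execution trace:
1. try: `numbers.append(16)` → numbers = [16].
2. `x = 32 / 2` → x = 16.0. No exception raised.
3. `numbers.append(int(x))` → numbers = [16, 16].
4. `except ZeroDivisionError` is skipped (no exception was raised).
Result: [16, 16]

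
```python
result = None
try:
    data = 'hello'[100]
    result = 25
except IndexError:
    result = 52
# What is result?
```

Step-by-step execution trace:
1. `data = 'hello'[100]` raises IndexError.
2. `result = 25` is not reached.
3. `except IndexError` matches → result = 52.
Result: 52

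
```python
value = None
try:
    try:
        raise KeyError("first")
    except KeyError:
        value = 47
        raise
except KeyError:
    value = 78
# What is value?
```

Step-by-step execution trace:
1. Inner try: `raise KeyError("first")` raises KeyError.
2. Inner `except KeyError` matches → value = 47.
3. bare `raise` re-raises the same KeyError.
4. Outer `except KeyError` matches → value = 78.
Result: 78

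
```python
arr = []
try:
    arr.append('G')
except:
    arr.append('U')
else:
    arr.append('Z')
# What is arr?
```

Step-by-step execution trace:
1. try: `arr.append('G')` → arr = ['G']. No exception raised.
2. `except` is skipped.
3. `else` runs (try completed without exception): `arr.append('Z')` → arr = ['G', 'Z'].
Result: ['G', 'Z']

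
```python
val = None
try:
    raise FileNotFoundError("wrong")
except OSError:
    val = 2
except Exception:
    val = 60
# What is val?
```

Step-by-step execution trace:
1. `raise FileNotFoundError(...)` raises FileNotFoundError.
2. `except OSError` matches (FileNotFoundError is a subclass of OSError) → val = 2.
3. `except Exception` is not reached.
Result: 2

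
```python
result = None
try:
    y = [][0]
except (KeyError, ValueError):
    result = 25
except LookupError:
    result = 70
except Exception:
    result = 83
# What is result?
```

Step-by-step execution trace:
1. `y = [][0]` raises IndexError.
2. `except (KeyError, ValueError)` does not match IndexError; skipped.
3. `except LookupError` matches (IndexError is a subclass of LookupError) → result = 70.
4. `except Exception` is not reached.
Result: 70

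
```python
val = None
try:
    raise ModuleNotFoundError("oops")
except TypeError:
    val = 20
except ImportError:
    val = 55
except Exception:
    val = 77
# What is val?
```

Step-by-step execution trace:
1. `raise ModuleNotFoundError(...)` raises ModuleNotFoundError.
2. `except TypeError` does not match (ModuleNotFoundError is not a subclass of TypeError); skipped.
3. `except ImportError` matches (ModuleNotFoundError is a subclass of ImportError) → val = 55.
4. `except Exception` is not reached.
Result: 55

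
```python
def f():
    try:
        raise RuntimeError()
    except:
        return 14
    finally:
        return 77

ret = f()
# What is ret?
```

Step-by-step execution trace:
1. `f()` enters try: `raise RuntimeError()` raises RuntimeError.
2. bare `except` matches → `return 14` sets pending return value 14.
3. Before returning, `finally: return 77` runs and overrides the pending return.
4. f() returns 77 → ret = 77.
Result: 77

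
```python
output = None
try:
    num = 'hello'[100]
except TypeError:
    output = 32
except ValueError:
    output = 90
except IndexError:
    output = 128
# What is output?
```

Step-by-step execution trace:
1. `num = 'hello'[100]` raises IndexError.
2. `except TypeError` does not match IndexError; skipped.
3. `except ValueError` does not match IndexError; skipped.
4. `except IndexError` matches → output = 128.
Result: 128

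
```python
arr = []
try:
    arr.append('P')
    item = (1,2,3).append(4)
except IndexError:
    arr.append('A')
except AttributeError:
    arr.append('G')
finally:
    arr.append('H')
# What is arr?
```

Step-by-step execution trace:
1. try: `arr.append('P')` → arr = ['P'].
2. `item = (1,2,3).append(4)` raises AttributeError.
3. `except IndexError` does not match AttributeError; skipped.
4. `except AttributeError` matches → `arr.append('G')` → arr = ['P', 'G'].
5. finally always runs: `arr.append('H')` → arr = ['P', 'G', 'H'].
Result: ['P', 'G', 'H']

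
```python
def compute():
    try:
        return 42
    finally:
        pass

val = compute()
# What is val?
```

Step-by-step execution trace:
1. `compute()` enters try: `return 42` sets pending return value 42.
2. Before returning, `finally: pass` runs (no effect).
3. compute() returns 42 → val = 42.
Result: 42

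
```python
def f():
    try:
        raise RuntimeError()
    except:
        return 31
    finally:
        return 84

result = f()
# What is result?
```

Step-by-step execution trace:
1. `f()` enters try: `raise RuntimeError()` raises RuntimeError.
2. bare `except` matches → `return 31` sets pending return value 31.
3. Before returning, `finally: return 84` runs and overrides the pending return.
4. f() returns 84 → result = 84.
Result: 84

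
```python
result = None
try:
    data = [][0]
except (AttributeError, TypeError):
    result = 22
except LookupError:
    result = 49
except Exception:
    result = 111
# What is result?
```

Step-by-step execution trace:
1. `data = [][0]` raises IndexError.
2. `except (AttributeError, TypeError)` does not match IndexError; skipped.
3. `except LookupError` matches (IndexError is a subclass of LookupError) → result = 49.
4. `except Exception` is not reached.
Result: 49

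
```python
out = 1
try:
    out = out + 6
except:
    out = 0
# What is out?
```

Step-by-step execution trace:
1. out starts at 1.
2. try: `out = out + 6` → out = 7. No exception raised.
3. `except` is skipped.
Result: 7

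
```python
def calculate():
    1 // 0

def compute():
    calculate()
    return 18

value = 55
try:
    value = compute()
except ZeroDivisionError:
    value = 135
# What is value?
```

Step-by-step execution trace:
1. value starts at 55.
2. try: `compute()` calls `calculate()`.
3. `calculate()` evaluates `1 // 0`, which raises ZeroDivisionError; it propagates through compute (uncaught).
4. `return 18` in compute is not reached; the assignment to value does not complete.
5. `except ZeroDivisionError` matches → value = 135.
Result: 135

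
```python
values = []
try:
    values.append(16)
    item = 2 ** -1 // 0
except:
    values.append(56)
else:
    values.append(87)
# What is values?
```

Step-by-step execution trace:
1. try: `values.append(16)` → values = [16].
2. `item = 2 ** -1 // 0` raises ZeroDivisionError.
3. bare `except` matches → `values.append(56)` → values = [16, 56].
4. `else` is skipped (an exception was raised).
Result: [16, 56]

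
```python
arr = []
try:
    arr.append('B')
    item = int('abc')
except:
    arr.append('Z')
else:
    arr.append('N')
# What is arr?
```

Step-by-step execution trace:
1. try: `arr.append('B')` → arr = ['B'].
2. `item = int('abc')` raises ValueError.
3. bare `except` matches → `arr.append('Z')` → arr = ['B', 'Z'].
4. `else` is skipped (an exception was raised).
Result: ['B', 'Z']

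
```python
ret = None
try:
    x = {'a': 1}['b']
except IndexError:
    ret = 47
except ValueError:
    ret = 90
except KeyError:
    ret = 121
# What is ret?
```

Step-by-step execution trace:
1. `x = {'a': 1}['b']` raises KeyError.
2. `except IndexError` does not match KeyError; skipped.
3. `except ValueError` does not match KeyError; skipped.
4. `except KeyError` matches → ret = 121.
Result: 121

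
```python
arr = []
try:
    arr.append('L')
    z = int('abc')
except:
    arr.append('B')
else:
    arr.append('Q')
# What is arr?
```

Step-by-step execution trace:
1. try: `arr.append('L')` → arr = ['L'].
2. `z = int('abc')` raises ValueError.
3. bare `except` matches → `arr.append('B')` → arr = ['L', 'B'].
4. `else` is skipped (an exception was raised).
Result: ['L', 'B']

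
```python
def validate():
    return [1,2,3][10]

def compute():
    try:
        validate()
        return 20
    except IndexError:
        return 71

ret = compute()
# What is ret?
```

Step-by-step execution trace:
1. `compute()` calls `validate()`.
2. `validate()` evaluates `[1,2,3][10]`, which raises IndexError; it propagates to the caller.
3. `return 20` is not reached.
4. `except IndexError` in compute matches → returns 71.
5. ret = 71.
Result: 71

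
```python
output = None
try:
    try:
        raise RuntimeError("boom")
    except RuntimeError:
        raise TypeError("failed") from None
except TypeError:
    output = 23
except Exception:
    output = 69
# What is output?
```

Step-by-step execution trace:
1. Inner try raises RuntimeError; inner `except RuntimeError` catches it.
2. `raise TypeError(...) from None` raises TypeError (from None suppresses __context__, but the active exception is still TypeError).
3. Outer `except TypeError` matches → output = 23.
4. `except Exception` is not reached.
Result: 23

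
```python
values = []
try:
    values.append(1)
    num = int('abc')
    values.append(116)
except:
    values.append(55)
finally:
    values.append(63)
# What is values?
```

Step-by-step execution trace:
1. try: `values.append(1)` → values = [1].
2. `num = int('abc')` raises ValueError; `values.append(116)` is not reached.
3. bare `except` matches → `values.append(55)` → values = [1, 55].
4. finally always runs: `values.append(63)` → values = [1, 55, 63].
Result: [1, 55, 63]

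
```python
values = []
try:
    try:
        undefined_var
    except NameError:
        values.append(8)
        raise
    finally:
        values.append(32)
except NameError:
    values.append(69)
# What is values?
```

Step-by-step execution trace:
1. Inner try: `undefined_var` raises NameError.
2. Inner `except NameError` matches → `values.append(8)` → values = [8].
3. bare `raise` re-raises NameError.
4. Inner `finally` runs during unwinding: `values.append(32)` → values = [8, 32].
5. Outer `except NameError` matches → `values.append(69)` → values = [8, 32, 69].
Result: [8, 32, 69]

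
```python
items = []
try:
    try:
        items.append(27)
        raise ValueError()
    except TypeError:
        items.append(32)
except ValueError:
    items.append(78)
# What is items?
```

Step-by-step execution trace:
1. Inner try: `items.append(27)` → items = [27].
2. `raise ValueError()` raises ValueError.
3. Inner `except TypeError` does not match ValueError; exception propagates to outer try.
4. Outer `except ValueError` matches → `items.append(78)` → items = [27, 78].
Result: [27, 78]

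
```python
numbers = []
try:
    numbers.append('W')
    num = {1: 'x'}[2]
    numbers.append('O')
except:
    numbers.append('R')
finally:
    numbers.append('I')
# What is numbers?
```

Step-by-step execution trace:
1. try: `numbers.append('W')` → numbers = ['W'].
2. `num = {1: 'x'}[2]` raises KeyError; `numbers.append('O')` is not reached.
3. bare `except` matches → `numbers.append('R')` → numbers = ['W', 'R'].
4. finally always runs: `numbers.append('I')` → numbers = ['W', 'R', 'I'].
Result: ['W', 'R', 'I']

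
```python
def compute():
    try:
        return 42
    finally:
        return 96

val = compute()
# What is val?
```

Step-by-step execution trace:
1. `compute()` enters try: `return 42` sets pending return value 42.
2. Before returning, `finally: return 96` runs and overrides the pending return.
3. compute() returns 96 → val = 96.
Result: 96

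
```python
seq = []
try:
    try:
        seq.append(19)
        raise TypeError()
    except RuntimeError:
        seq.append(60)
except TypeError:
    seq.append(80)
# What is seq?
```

Step-by-step execution trace:
1. Inner try: `seq.append(19)` → seq = [19].
2. `raise TypeError()` raises TypeError.
3. Inner `except RuntimeError` does not match TypeError; exception propagates to outer try.
4. Outer `except TypeError` matches → `seq.append(80)` → seq = [19, 80].
Result: [19, 80]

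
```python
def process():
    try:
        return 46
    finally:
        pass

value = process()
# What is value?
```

Step-by-step execution trace:
1. `process()` enters try: `return 46` sets pending return value 46.
2. Before returning, `finally: pass` runs (no effect).
3. process() returns 46 → value = 46.
Result: 46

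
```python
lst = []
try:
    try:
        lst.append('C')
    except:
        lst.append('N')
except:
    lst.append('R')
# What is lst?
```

Step-by-step execution trace:
1. Inner try: `lst.append('C')` → lst = ['C']. No exception raised.
2. Inner `except` is skipped.
3. Inner try completes normally; outer `except` is skipped.
Result: ['C']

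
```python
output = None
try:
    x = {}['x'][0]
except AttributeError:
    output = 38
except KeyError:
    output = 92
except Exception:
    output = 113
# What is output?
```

Step-by-step execution trace:
1. `x = {}['x'][0]` raises KeyError.
2. `except AttributeError` does not match KeyError; skipped.
3. `except KeyError` matches → output = 92.
4. Remaining except clauses are skipped.
Result: 92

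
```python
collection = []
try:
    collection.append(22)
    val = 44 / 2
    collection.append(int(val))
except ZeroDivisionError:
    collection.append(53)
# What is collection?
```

Step-by-step execution trace:
1. try: `collection.append(22)` → collection = [22].
2. `val = 44 / 2` → val = 22.0. No exception raised.
3. `collection.append(int(val))` → collection = [22, 22].
4. `except ZeroDivisionError` is skipped (no exception was raised).
Result: [22, 22]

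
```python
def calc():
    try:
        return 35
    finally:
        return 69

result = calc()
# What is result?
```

Step-by-step execution trace:
1. `calc()` enters try: `return 35` sets pending return value 35.
2. Before returning, `finally: return 69` runs and overrides the pending return.
3. calc() returns 69 → result = 69.
Result: 69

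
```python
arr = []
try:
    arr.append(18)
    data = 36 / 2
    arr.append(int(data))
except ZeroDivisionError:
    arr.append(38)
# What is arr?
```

Step-by-step execution trace:
1. try: `arr.append(18)` → arr = [18].
2. `data = 36 / 2` → data = 18.0. No exception raised.
3. `arr.append(int(data))` → arr = [18, 18].
4. `except ZeroDivisionError` is skipped (no exception was raised).
Result: [18, 18]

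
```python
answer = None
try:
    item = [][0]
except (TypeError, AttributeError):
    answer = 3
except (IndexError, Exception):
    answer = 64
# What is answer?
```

Step-by-step execution trace:
1. `item = [][0]` raises IndexError.
2. `except (TypeError, AttributeError)` does not match IndexError; skipped.
3. `except (IndexError, Exception)` matches (IndexError is in the tuple) → answer = 64.
Result: 64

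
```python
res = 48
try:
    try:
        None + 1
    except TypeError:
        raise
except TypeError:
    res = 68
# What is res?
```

Step-by-step execution trace:
1. Inner try: `None + 1` raises TypeError.
2. Inner `except TypeError` matches; bare `raise` re-raises the same TypeError.
3. Outer `except TypeError` matches → res = 68.
Result: 68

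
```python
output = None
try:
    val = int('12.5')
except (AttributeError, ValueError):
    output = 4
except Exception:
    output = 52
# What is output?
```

Step-by-step execution trace:
1. `val = int('12.5')` raises ValueError.
2. `except (AttributeError, ValueError)` matches (ValueError is in the tuple) → output = 4.
3. `except Exception` is not reached.
Result: 4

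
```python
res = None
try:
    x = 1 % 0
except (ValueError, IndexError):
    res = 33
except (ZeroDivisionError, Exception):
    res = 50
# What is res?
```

Step-by-step execution trace:
1. `x = 1 % 0` raises ZeroDivisionError.
2. `except (ValueError, IndexError)` does not match ZeroDivisionError; skipped.
3. `except (ZeroDivisionError, Exception)` matches (ZeroDivisionError is in the tuple) → res = 50.
Result: 50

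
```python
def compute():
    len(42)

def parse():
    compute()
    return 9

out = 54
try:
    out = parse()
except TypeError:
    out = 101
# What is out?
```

Step-by-step execution trace:
1. out starts at 54.
2. try: `parse()` calls `compute()`.
3. `compute()` evaluates `len(42)`, which raises TypeError; it propagates through parse (uncaught).
4. `return 9` in parse is not reached; the assignment to out does not complete.
5. `except TypeError` matches → out = 101.
Result: 101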